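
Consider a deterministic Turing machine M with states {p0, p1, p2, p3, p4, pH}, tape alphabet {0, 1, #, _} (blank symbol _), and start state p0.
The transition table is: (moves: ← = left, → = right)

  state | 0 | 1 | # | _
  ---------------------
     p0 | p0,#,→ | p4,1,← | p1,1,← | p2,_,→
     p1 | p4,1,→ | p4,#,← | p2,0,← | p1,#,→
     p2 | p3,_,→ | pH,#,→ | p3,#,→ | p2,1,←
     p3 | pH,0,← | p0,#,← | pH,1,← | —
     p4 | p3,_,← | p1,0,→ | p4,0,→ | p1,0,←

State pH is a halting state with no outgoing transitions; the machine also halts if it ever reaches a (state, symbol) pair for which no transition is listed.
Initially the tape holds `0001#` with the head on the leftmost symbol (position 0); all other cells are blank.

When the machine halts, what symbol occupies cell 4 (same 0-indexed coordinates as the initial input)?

state=p0 head=0 tape=[0]001#   (p0,0)→(p0,#,→)
state=p0 head=1 tape=#[0]01#   (p0,0)→(p0,#,→)
state=p0 head=2 tape=##[0]1#   (p0,0)→(p0,#,→)
state=p0 head=3 tape=###[1]#   (p0,1)→(p4,1,←)
state=p4 head=2 tape=##[#]1#   (p4,#)→(p4,0,→)
state=p4 head=3 tape=##0[1]#   (p4,1)→(p1,0,→)
state=p1 head=4 tape=##00[#]   (p1,#)→(p2,0,←)
state=p2 head=3 tape=##0[0]0   (p2,0)→(p3,_,→)
state=p3 head=4 tape=##0_[0]   (p3,0)→(pH,0,←)
state=pH head=3 tape=##0[_]0
Cell 4 holds 0 when M halts.

0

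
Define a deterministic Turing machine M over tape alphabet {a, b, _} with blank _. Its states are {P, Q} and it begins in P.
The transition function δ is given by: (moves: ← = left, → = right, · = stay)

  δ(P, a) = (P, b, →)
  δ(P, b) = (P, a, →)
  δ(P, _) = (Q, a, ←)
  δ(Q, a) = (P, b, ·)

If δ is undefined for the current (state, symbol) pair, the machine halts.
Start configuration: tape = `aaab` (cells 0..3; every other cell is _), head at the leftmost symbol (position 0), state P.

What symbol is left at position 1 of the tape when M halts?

P | [a]aab__   read a → write b, move →, go to P
P | b[a]ab__   read a → write b, move →, go to P
P | bb[a]b__   read a → write b, move →, go to P
P | bbb[b]__   read b → write a, move →, go to P
P | bbba[_]_   read _ → write a, move ←, go to Q
Q | bbb[a]a_   read a → write b, move ·, go to P
P | bbb[b]a_   read b → write a, move →, go to P
P | bbba[a]_   read a → write b, move →, go to P
P | bbbab[_]   read _ → write a, move ←, go to Q
Q | bbba[b]a
Cell 1 holds b when M halts.

b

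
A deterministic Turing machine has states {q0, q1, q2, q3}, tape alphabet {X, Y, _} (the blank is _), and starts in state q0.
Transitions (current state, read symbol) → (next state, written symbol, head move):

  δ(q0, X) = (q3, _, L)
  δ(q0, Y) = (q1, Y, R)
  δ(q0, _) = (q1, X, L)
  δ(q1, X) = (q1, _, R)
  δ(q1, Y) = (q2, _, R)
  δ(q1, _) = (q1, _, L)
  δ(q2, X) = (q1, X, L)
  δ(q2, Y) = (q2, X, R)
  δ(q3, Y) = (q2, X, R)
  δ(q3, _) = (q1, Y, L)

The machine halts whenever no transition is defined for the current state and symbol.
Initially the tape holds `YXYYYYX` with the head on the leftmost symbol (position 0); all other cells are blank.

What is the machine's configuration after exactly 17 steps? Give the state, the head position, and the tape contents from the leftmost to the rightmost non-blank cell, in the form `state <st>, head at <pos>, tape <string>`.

q0 | [Y]XYYYYX_   read Y → write Y, move R, go to q1
q1 | Y[X]YYYYX_   read X → write _, move R, go to q1
q1 | Y_[Y]YYYX_   read Y → write _, move R, go to q2
q2 | Y__[Y]YYX_   read Y → write X, move R, go to q2
q2 | Y__X[Y]YX_   read Y → write X, move R, go to q2
q2 | Y__XX[Y]X_   read Y → write X, move R, go to q2
q2 | Y__XXX[X]_   read X → write X, move L, go to q1
q1 | Y__XX[X]X_   read X → write _, move R, go to q1
q1 | Y__XX_[X]_   read X → write _, move R, go to q1
q1 | Y__XX__[_]   read _ → write _, move L, go to q1
q1 | Y__XX_[_]_   read _ → write _, move L, go to q1
q1 | Y__XX[_]__   read _ → write _, move L, go to q1
q1 | Y__X[X]___   read X → write _, move R, go to q1
q1 | Y__X_[_]__   read _ → write _, move L, go to q1
q1 | Y__X[_]___   read _ → write _, move L, go to q1
q1 | Y__[X]____   read X → write _, move R, go to q1
q1 | Y___[_]___   read _ → write _, move L, go to q1
q1 | Y__[_]____
After 17 steps: state q1, head at 3, tape Y.

state q1, head at 3, tape Y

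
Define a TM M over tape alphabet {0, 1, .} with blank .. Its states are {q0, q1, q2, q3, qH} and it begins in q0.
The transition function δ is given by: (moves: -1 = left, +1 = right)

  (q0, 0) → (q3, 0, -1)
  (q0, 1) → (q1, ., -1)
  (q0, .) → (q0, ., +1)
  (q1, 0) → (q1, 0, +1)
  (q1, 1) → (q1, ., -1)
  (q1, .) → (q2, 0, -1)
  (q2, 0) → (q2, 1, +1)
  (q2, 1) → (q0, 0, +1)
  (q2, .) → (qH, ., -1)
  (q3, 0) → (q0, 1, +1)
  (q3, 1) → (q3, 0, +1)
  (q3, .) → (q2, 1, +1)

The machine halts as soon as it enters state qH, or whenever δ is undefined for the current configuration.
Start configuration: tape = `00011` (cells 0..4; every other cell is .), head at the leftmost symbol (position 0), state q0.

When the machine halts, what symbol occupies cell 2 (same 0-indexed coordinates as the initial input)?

q0 | .[0]0011.   read 0 → write 0, move -1, go to q3
q3 | [.]00011.   read . → write 1, move +1, go to q2
q2 | 1[0]0011.   read 0 → write 1, move +1, go to q2
q2 | 11[0]011.   read 0 → write 1, move +1, go to q2
q2 | 111[0]11.   read 0 → write 1, move +1, go to q2
q2 | 1111[1]1.   read 1 → write 0, move +1, go to q0
q0 | 11110[1].   read 1 → write ., move -1, go to q1
q1 | 1111[0]..   read 0 → write 0, move +1, go to q1
q1 | 11110[.].   read . → write 0, move -1, go to q2
q2 | 1111[0]0.   read 0 → write 1, move +1, go to q2
q2 | 11111[0].   read 0 → write 1, move +1, go to q2
q2 | 111111[.]   read . → write ., move -1, go to qH
qH | 11111[1].
Cell 2 holds 1 when M halts.

1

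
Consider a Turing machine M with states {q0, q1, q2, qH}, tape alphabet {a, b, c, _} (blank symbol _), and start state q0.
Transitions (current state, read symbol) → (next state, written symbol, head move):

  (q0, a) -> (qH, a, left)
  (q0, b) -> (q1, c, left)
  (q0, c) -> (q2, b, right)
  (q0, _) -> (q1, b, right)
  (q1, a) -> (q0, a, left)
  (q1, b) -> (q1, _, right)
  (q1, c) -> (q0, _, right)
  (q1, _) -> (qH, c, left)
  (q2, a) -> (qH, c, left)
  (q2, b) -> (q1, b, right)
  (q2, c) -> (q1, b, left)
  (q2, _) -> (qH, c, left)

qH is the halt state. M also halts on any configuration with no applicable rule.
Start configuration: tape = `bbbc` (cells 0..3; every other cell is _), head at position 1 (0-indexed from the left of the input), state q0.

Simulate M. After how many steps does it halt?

5

q0 | b[b]bc   read b → write c, move left, go to q1
q1 | [b]cbc   read b → write _, move right, go to q1
q1 | _[c]bc   read c → write _, move right, go to q0
q0 | __[b]c   read b → write c, move left, go to q1
q1 | _[_]cc   read _ → write c, move left, go to qH
qH | [_]ccc
M halts after 5 transitions.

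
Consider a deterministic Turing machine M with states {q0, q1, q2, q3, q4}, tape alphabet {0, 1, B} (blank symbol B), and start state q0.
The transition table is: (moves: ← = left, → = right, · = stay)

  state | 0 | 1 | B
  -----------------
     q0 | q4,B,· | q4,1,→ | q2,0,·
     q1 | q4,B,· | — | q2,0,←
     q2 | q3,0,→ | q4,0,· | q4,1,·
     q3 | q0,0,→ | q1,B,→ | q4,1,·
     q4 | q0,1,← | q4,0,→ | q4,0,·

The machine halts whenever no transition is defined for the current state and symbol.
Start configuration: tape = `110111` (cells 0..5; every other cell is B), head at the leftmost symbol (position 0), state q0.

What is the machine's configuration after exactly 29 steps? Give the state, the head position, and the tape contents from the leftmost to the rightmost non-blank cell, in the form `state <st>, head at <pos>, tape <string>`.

state q0, head at 0, tape 1111111

state=q0 head=0 tape=[1]10111B   (q0,1)→(q4,1,→)
state=q4 head=1 tape=1[1]0111B   (q4,1)→(q4,0,→)
state=q4 head=2 tape=10[0]111B   (q4,0)→(q0,1,←)
state=q0 head=1 tape=1[0]1111B   (q0,0)→(q4,B,·)
state=q4 head=1 tape=1[B]1111B   (q4,B)→(q4,0,·)
state=q4 head=1 tape=1[0]1111B   (q4,0)→(q0,1,←)
state=q0 head=0 tape=[1]11111B   (q0,1)→(q4,1,→)
state=q4 head=1 tape=1[1]1111B   (q4,1)→(q4,0,→)
state=q4 head=2 tape=10[1]111B   (q4,1)→(q4,0,→)
state=q4 head=3 tape=100[1]11B   (q4,1)→(q4,0,→)
state=q4 head=4 tape=1000[1]1B   (q4,1)→(q4,0,→)
state=q4 head=5 tape=10000[1]B   (q4,1)→(q4,0,→)
state=q4 head=6 tape=100000[B]   (q4,B)→(q4,0,·)
state=q4 head=6 tape=100000[0]   (q4,0)→(q0,1,←)
state=q0 head=5 tape=10000[0]1   (q0,0)→(q4,B,·)
state=q4 head=5 tape=10000[B]1   (q4,B)→(q4,0,·)
state=q4 head=5 tape=10000[0]1   (q4,0)→(q0,1,←)
state=q0 head=4 tape=1000[0]11   (q0,0)→(q4,B,·)
state=q4 head=4 tape=1000[B]11   (q4,B)→(q4,0,·)
state=q4 head=4 tape=1000[0]11   (q4,0)→(q0,1,←)
state=q0 head=3 tape=100[0]111   (q0,0)→(q4,B,·)
state=q4 head=3 tape=100[B]111   (q4,B)→(q4,0,·)
state=q4 head=3 tape=100[0]111   (q4,0)→(q0,1,←)
state=q0 head=2 tape=10[0]1111   (q0,0)→(q4,B,·)
state=q4 head=2 tape=10[B]1111   (q4,B)→(q4,0,·)
state=q4 head=2 tape=10[0]1111   (q4,0)→(q0,1,←)
state=q0 head=1 tape=1[0]11111   (q0,0)→(q4,B,·)
state=q4 head=1 tape=1[B]11111   (q4,B)→(q4,0,·)
state=q4 head=1 tape=1[0]11111   (q4,0)→(q0,1,←)
state=q0 head=0 tape=[1]111111
After 29 steps: state q0, head at 0, tape 1111111.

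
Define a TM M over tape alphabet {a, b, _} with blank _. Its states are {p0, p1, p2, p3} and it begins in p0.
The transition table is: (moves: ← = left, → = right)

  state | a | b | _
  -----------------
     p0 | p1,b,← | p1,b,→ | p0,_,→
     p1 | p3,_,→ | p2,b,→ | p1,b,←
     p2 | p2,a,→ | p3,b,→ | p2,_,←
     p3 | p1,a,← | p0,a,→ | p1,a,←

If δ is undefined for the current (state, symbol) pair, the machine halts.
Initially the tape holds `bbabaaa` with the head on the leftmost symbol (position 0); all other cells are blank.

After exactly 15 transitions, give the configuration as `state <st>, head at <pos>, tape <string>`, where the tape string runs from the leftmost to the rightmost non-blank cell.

state=p0 head=0 tape=[b]babaaa_   (p0,b)→(p1,b,→)
state=p1 head=1 tape=b[b]abaaa_   (p1,b)→(p2,b,→)
state=p2 head=2 tape=bb[a]baaa_   (p2,a)→(p2,a,→)
state=p2 head=3 tape=bba[b]aaa_   (p2,b)→(p3,b,→)
state=p3 head=4 tape=bbab[a]aa_   (p3,a)→(p1,a,←)
state=p1 head=3 tape=bba[b]aaa_   (p1,b)→(p2,b,→)
state=p2 head=4 tape=bbab[a]aa_   (p2,a)→(p2,a,→)
state=p2 head=5 tape=bbaba[a]a_   (p2,a)→(p2,a,→)
state=p2 head=6 tape=bbabaa[a]_   (p2,a)→(p2,a,→)
state=p2 head=7 tape=bbabaaa[_]   (p2,_)→(p2,_,←)
state=p2 head=6 tape=bbabaa[a]_   (p2,a)→(p2,a,→)
state=p2 head=7 tape=bbabaaa[_]   (p2,_)→(p2,_,←)
state=p2 head=6 tape=bbabaa[a]_   (p2,a)→(p2,a,→)
state=p2 head=7 tape=bbabaaa[_]   (p2,_)→(p2,_,←)
state=p2 head=6 tape=bbabaa[a]_   (p2,a)→(p2,a,→)
state=p2 head=7 tape=bbabaaa[_]
After 15 steps: state p2, head at 7, tape bbabaaa.

state p2, head at 7, tape bbabaaa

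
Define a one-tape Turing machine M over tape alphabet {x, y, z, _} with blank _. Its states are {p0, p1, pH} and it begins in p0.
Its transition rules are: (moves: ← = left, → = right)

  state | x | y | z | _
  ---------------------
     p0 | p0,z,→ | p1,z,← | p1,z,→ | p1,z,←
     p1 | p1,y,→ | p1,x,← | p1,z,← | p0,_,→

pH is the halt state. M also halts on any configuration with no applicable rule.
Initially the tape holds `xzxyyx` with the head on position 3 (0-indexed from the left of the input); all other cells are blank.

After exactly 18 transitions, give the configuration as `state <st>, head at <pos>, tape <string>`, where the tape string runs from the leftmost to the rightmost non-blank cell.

p0 | _xzx[y]yx   read y → write z, move ←, go to p1
p1 | _xz[x]zyx   read x → write y, move →, go to p1
p1 | _xzy[z]yx   read z → write z, move ←, go to p1
p1 | _xz[y]zyx   read y → write x, move ←, go to p1
p1 | _x[z]xzyx   read z → write z, move ←, go to p1
p1 | _[x]zxzyx   read x → write y, move →, go to p1
p1 | _y[z]xzyx   read z → write z, move ←, go to p1
p1 | _[y]zxzyx   read y → write x, move ←, go to p1
p1 | [_]xzxzyx   read _ → write _, move →, go to p0
p0 | _[x]zxzyx   read x → write z, move →, go to p0
p0 | _z[z]xzyx   read z → write z, move →, go to p1
p1 | _zz[x]zyx   read x → write y, move →, go to p1
p1 | _zzy[z]yx   read z → write z, move ←, go to p1
p1 | _zz[y]zyx   read y → write x, move ←, go to p1
p1 | _z[z]xzyx   read z → write z, move ←, go to p1
p1 | _[z]zxzyx   read z → write z, move ←, go to p1
p1 | [_]zzxzyx   read _ → write _, move →, go to p0
p0 | _[z]zxzyx   read z → write z, move →, go to p1
p1 | _z[z]xzyx
After 18 steps: state p1, head at 1, tape zzxzyx.

state p1, head at 1, tape zzxzyx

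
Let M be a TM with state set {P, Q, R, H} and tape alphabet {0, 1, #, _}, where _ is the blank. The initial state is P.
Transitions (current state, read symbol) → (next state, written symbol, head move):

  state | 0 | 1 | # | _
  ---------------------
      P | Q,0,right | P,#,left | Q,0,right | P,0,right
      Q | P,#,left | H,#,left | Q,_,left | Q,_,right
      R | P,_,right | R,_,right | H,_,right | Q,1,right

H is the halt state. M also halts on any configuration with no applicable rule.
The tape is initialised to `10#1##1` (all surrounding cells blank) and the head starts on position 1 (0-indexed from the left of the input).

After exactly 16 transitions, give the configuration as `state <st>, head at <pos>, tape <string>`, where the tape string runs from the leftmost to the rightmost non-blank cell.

state=P head=1 tape=__1[0]#1##1   (P,0)→(Q,0,right)
state=Q head=2 tape=__10[#]1##1   (Q,#)→(Q,_,left)
state=Q head=1 tape=__1[0]_1##1   (Q,0)→(P,#,left)
state=P head=0 tape=__[1]#_1##1   (P,1)→(P,#,left)
state=P head=-1 tape=_[_]##_1##1   (P,_)→(P,0,right)
state=P head=0 tape=_0[#]#_1##1   (P,#)→(Q,0,right)
state=Q head=1 tape=_00[#]_1##1   (Q,#)→(Q,_,left)
state=Q head=0 tape=_0[0]__1##1   (Q,0)→(P,#,left)
state=P head=-1 tape=_[0]#__1##1   (P,0)→(Q,0,right)
state=Q head=0 tape=_0[#]__1##1   (Q,#)→(Q,_,left)
state=Q head=-1 tape=_[0]___1##1   (Q,0)→(P,#,left)
state=P head=-2 tape=[_]#___1##1   (P,_)→(P,0,right)
state=P head=-1 tape=0[#]___1##1   (P,#)→(Q,0,right)
state=Q head=0 tape=00[_]__1##1   (Q,_)→(Q,_,right)
state=Q head=1 tape=00_[_]_1##1   (Q,_)→(Q,_,right)
state=Q head=2 tape=00__[_]1##1   (Q,_)→(Q,_,right)
state=Q head=3 tape=00___[1]##1
After 16 steps: state Q, head at 3, tape 00___1##1.

state Q, head at 3, tape 00___1##1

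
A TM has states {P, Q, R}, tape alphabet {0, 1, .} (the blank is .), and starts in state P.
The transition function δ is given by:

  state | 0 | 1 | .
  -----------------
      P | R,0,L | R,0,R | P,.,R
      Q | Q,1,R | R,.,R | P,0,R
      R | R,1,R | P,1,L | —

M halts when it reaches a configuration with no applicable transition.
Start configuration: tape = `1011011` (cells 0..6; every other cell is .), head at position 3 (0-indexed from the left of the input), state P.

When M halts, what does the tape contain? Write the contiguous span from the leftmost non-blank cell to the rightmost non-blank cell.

state=P head=3 tape=.101[1]011   (P,1)→(R,0,R)
state=R head=4 tape=.1010[0]11   (R,0)→(R,1,R)
state=R head=5 tape=.10101[1]1   (R,1)→(P,1,L)
state=P head=4 tape=.1010[1]11   (P,1)→(R,0,R)
state=R head=5 tape=.10100[1]1   (R,1)→(P,1,L)
state=P head=4 tape=.1010[0]11   (P,0)→(R,0,L)
state=R head=3 tape=.101[0]011   (R,0)→(R,1,R)
state=R head=4 tape=.1011[0]11   (R,0)→(R,1,R)
state=R head=5 tape=.10111[1]1   (R,1)→(P,1,L)
state=P head=4 tape=.1011[1]11   (P,1)→(R,0,R)
state=R head=5 tape=.10110[1]1   (R,1)→(P,1,L)
state=P head=4 tape=.1011[0]11   (P,0)→(R,0,L)
state=R head=3 tape=.101[1]011   (R,1)→(P,1,L)
state=P head=2 tape=.10[1]1011   (P,1)→(R,0,R)
state=R head=3 tape=.100[1]011   (R,1)→(P,1,L)
state=P head=2 tape=.10[0]1011   (P,0)→(R,0,L)
state=R head=1 tape=.1[0]01011   (R,0)→(R,1,R)
state=R head=2 tape=.11[0]1011   (R,0)→(R,1,R)
state=R head=3 tape=.111[1]011   (R,1)→(P,1,L)
state=P head=2 tape=.11[1]1011   (P,1)→(R,0,R)
state=R head=3 tape=.110[1]011   (R,1)→(P,1,L)
state=P head=2 tape=.11[0]1011   (P,0)→(R,0,L)
state=R head=1 tape=.1[1]01011   (R,1)→(P,1,L)
state=P head=0 tape=.[1]101011   (P,1)→(R,0,R)
state=R head=1 tape=.0[1]01011   (R,1)→(P,1,L)
state=P head=0 tape=.[0]101011   (P,0)→(R,0,L)
state=R head=-1 tape=[.]0101011
The non-blank tape span at halt is 0101011.

0101011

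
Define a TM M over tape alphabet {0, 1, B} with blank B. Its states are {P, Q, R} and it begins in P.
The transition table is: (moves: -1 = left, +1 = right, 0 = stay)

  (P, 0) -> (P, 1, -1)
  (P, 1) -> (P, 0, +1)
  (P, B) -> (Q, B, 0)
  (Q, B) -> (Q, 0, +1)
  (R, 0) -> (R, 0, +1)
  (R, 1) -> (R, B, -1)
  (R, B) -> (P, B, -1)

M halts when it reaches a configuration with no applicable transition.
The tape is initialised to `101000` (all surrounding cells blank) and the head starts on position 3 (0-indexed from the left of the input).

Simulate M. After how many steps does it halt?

20

state=P head=3 tape=B101[0]00   (P,0)→(P,1,-1)
state=P head=2 tape=B10[1]100   (P,1)→(P,0,+1)
state=P head=3 tape=B100[1]00   (P,1)→(P,0,+1)
state=P head=4 tape=B1000[0]0   (P,0)→(P,1,-1)
state=P head=3 tape=B100[0]10   (P,0)→(P,1,-1)
state=P head=2 tape=B10[0]110   (P,0)→(P,1,-1)
state=P head=1 tape=B1[0]1110   (P,0)→(P,1,-1)
state=P head=0 tape=B[1]11110   (P,1)→(P,0,+1)
state=P head=1 tape=B0[1]1110   (P,1)→(P,0,+1)
state=P head=2 tape=B00[1]110   (P,1)→(P,0,+1)
state=P head=3 tape=B000[1]10   (P,1)→(P,0,+1)
state=P head=4 tape=B0000[1]0   (P,1)→(P,0,+1)
state=P head=5 tape=B00000[0]   (P,0)→(P,1,-1)
state=P head=4 tape=B0000[0]1   (P,0)→(P,1,-1)
state=P head=3 tape=B000[0]11   (P,0)→(P,1,-1)
state=P head=2 tape=B00[0]111   (P,0)→(P,1,-1)
state=P head=1 tape=B0[0]1111   (P,0)→(P,1,-1)
state=P head=0 tape=B[0]11111   (P,0)→(P,1,-1)
state=P head=-1 tape=[B]111111   (P,B)→(Q,B,0)
state=Q head=-1 tape=[B]111111   (Q,B)→(Q,0,+1)
state=Q head=0 tape=0[1]11111
M halts after 20 transitions.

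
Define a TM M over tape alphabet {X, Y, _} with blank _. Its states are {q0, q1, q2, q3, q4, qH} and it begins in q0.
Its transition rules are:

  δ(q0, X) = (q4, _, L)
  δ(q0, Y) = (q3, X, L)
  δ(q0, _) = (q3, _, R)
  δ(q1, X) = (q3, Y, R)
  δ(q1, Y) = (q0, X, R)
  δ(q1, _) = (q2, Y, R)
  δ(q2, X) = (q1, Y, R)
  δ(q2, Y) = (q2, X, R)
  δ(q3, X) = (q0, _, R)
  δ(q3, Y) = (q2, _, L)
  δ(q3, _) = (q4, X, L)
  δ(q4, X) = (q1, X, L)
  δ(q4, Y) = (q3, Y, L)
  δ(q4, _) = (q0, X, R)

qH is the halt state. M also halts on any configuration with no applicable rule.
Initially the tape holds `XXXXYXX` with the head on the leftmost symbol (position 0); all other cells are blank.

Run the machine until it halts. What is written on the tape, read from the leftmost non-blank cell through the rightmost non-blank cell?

state=q0 head=0 tape=_[X]XXXYXX___   (q0,X)→(q4,_,L)
state=q4 head=-1 tape=[_]_XXXYXX___   (q4,_)→(q0,X,R)
state=q0 head=0 tape=X[_]XXXYXX___   (q0,_)→(q3,_,R)
state=q3 head=1 tape=X_[X]XXYXX___   (q3,X)→(q0,_,R)
state=q0 head=2 tape=X__[X]XYXX___   (q0,X)→(q4,_,L)
state=q4 head=1 tape=X_[_]_XYXX___   (q4,_)→(q0,X,R)
state=q0 head=2 tape=X_X[_]XYXX___   (q0,_)→(q3,_,R)
state=q3 head=3 tape=X_X_[X]YXX___   (q3,X)→(q0,_,R)
state=q0 head=4 tape=X_X__[Y]XX___   (q0,Y)→(q3,X,L)
state=q3 head=3 tape=X_X_[_]XXX___   (q3,_)→(q4,X,L)
state=q4 head=2 tape=X_X[_]XXXX___   (q4,_)→(q0,X,R)
state=q0 head=3 tape=X_XX[X]XXX___   (q0,X)→(q4,_,L)
state=q4 head=2 tape=X_X[X]_XXX___   (q4,X)→(q1,X,L)
state=q1 head=1 tape=X_[X]X_XXX___   (q1,X)→(q3,Y,R)
state=q3 head=2 tape=X_Y[X]_XXX___   (q3,X)→(q0,_,R)
state=q0 head=3 tape=X_Y_[_]XXX___   (q0,_)→(q3,_,R)
state=q3 head=4 tape=X_Y__[X]XX___   (q3,X)→(q0,_,R)
state=q0 head=5 tape=X_Y___[X]X___   (q0,X)→(q4,_,L)
state=q4 head=4 tape=X_Y__[_]_X___   (q4,_)→(q0,X,R)
state=q0 head=5 tape=X_Y__X[_]X___   (q0,_)→(q3,_,R)
state=q3 head=6 tape=X_Y__X_[X]___   (q3,X)→(q0,_,R)
state=q0 head=7 tape=X_Y__X__[_]__   (q0,_)→(q3,_,R)
state=q3 head=8 tape=X_Y__X___[_]_   (q3,_)→(q4,X,L)
state=q4 head=7 tape=X_Y__X__[_]X_   (q4,_)→(q0,X,R)
state=q0 head=8 tape=X_Y__X__X[X]_   (q0,X)→(q4,_,L)
state=q4 head=7 tape=X_Y__X__[X]__   (q4,X)→(q1,X,L)
state=q1 head=6 tape=X_Y__X_[_]X__   (q1,_)→(q2,Y,R)
state=q2 head=7 tape=X_Y__X_Y[X]__   (q2,X)→(q1,Y,R)
state=q1 head=8 tape=X_Y__X_YY[_]_   (q1,_)→(q2,Y,R)
state=q2 head=9 tape=X_Y__X_YYY[_]
The non-blank tape span at halt is X_Y__X_YYY.

X_Y__X_YYY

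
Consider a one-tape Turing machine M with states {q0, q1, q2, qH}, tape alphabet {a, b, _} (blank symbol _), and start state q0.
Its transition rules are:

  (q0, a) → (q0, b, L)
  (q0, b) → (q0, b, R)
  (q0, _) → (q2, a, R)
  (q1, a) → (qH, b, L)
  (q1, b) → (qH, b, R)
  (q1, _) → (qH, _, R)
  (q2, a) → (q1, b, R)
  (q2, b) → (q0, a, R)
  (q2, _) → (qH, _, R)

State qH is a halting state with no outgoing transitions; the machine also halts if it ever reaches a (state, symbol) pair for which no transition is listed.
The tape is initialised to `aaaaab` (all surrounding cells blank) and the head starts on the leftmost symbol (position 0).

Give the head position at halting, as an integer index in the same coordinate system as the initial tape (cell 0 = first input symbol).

state=q0 head=0 tape=__[a]aaaab___   (q0,a)→(q0,b,L)
state=q0 head=-1 tape=_[_]baaaab___   (q0,_)→(q2,a,R)
state=q2 head=0 tape=_a[b]aaaab___   (q2,b)→(q0,a,R)
state=q0 head=1 tape=_aa[a]aaab___   (q0,a)→(q0,b,L)
state=q0 head=0 tape=_a[a]baaab___   (q0,a)→(q0,b,L)
state=q0 head=-1 tape=_[a]bbaaab___   (q0,a)→(q0,b,L)
state=q0 head=-2 tape=[_]bbbaaab___   (q0,_)→(q2,a,R)
state=q2 head=-1 tape=a[b]bbaaab___   (q2,b)→(q0,a,R)
state=q0 head=0 tape=aa[b]baaab___   (q0,b)→(q0,b,R)
state=q0 head=1 tape=aab[b]aaab___   (q0,b)→(q0,b,R)
state=q0 head=2 tape=aabb[a]aab___   (q0,a)→(q0,b,L)
state=q0 head=1 tape=aab[b]baab___   (q0,b)→(q0,b,R)
state=q0 head=2 tape=aabb[b]aab___   (q0,b)→(q0,b,R)
state=q0 head=3 tape=aabbb[a]ab___   (q0,a)→(q0,b,L)
state=q0 head=2 tape=aabb[b]bab___   (q0,b)→(q0,b,R)
state=q0 head=3 tape=aabbb[b]ab___   (q0,b)→(q0,b,R)
state=q0 head=4 tape=aabbbb[a]b___   (q0,a)→(q0,b,L)
state=q0 head=3 tape=aabbb[b]bb___   (q0,b)→(q0,b,R)
state=q0 head=4 tape=aabbbb[b]b___   (q0,b)→(q0,b,R)
state=q0 head=5 tape=aabbbbb[b]___   (q0,b)→(q0,b,R)
state=q0 head=6 tape=aabbbbbb[_]__   (q0,_)→(q2,a,R)
state=q2 head=7 tape=aabbbbbba[_]_   (q2,_)→(qH,_,R)
state=qH head=8 tape=aabbbbbba_[_]
At halt the head is at cell 8.

8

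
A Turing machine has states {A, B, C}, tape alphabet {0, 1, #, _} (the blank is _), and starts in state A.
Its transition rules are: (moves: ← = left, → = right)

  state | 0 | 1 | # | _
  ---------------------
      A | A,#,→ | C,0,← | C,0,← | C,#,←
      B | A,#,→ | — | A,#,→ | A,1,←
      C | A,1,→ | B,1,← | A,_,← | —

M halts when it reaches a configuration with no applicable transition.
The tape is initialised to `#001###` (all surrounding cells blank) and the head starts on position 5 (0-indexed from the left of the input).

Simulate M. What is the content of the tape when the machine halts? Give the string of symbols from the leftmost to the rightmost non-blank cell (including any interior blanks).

state=A head=5 tape=__#001#[#]#   (A,#)→(C,0,←)
state=C head=4 tape=__#001[#]0#   (C,#)→(A,_,←)
state=A head=3 tape=__#00[1]_0#   (A,1)→(C,0,←)
state=C head=2 tape=__#0[0]0_0#   (C,0)→(A,1,→)
state=A head=3 tape=__#01[0]_0#   (A,0)→(A,#,→)
state=A head=4 tape=__#01#[_]0#   (A,_)→(C,#,←)
state=C head=3 tape=__#01[#]#0#   (C,#)→(A,_,←)
state=A head=2 tape=__#0[1]_#0#   (A,1)→(C,0,←)
state=C head=1 tape=__#[0]0_#0#   (C,0)→(A,1,→)
state=A head=2 tape=__#1[0]_#0#   (A,0)→(A,#,→)
state=A head=3 tape=__#1#[_]#0#   (A,_)→(C,#,←)
state=C head=2 tape=__#1[#]##0#   (C,#)→(A,_,←)
state=A head=1 tape=__#[1]_##0#   (A,1)→(C,0,←)
state=C head=0 tape=__[#]0_##0#   (C,#)→(A,_,←)
state=A head=-1 tape=_[_]_0_##0#   (A,_)→(C,#,←)
state=C head=-2 tape=[_]#_0_##0#
The non-blank tape span at halt is #_0_##0#.

#_0_##0#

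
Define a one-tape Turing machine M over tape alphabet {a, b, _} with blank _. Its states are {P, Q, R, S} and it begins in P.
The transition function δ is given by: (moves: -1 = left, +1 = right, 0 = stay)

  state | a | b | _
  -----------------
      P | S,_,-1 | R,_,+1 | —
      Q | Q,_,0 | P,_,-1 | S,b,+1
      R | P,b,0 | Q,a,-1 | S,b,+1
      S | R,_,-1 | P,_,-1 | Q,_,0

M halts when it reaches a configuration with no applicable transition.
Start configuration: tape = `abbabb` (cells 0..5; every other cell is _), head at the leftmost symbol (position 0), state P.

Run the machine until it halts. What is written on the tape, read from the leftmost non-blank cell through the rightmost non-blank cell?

state=P head=0 tape=__[a]bbabb   (P,a)→(S,_,-1)
state=S head=-1 tape=_[_]_bbabb   (S,_)→(Q,_,0)
state=Q head=-1 tape=_[_]_bbabb   (Q,_)→(S,b,+1)
state=S head=0 tape=_b[_]bbabb   (S,_)→(Q,_,0)
state=Q head=0 tape=_b[_]bbabb   (Q,_)→(S,b,+1)
state=S head=1 tape=_bb[b]babb   (S,b)→(P,_,-1)
state=P head=0 tape=_b[b]_babb   (P,b)→(R,_,+1)
state=R head=1 tape=_b_[_]babb   (R,_)→(S,b,+1)
state=S head=2 tape=_b_b[b]abb   (S,b)→(P,_,-1)
state=P head=1 tape=_b_[b]_abb   (P,b)→(R,_,+1)
state=R head=2 tape=_b__[_]abb   (R,_)→(S,b,+1)
state=S head=3 tape=_b__b[a]bb   (S,a)→(R,_,-1)
state=R head=2 tape=_b__[b]_bb   (R,b)→(Q,a,-1)
state=Q head=1 tape=_b_[_]a_bb   (Q,_)→(S,b,+1)
state=S head=2 tape=_b_b[a]_bb   (S,a)→(R,_,-1)
state=R head=1 tape=_b_[b]__bb   (R,b)→(Q,a,-1)
state=Q head=0 tape=_b[_]a__bb   (Q,_)→(S,b,+1)
state=S head=1 tape=_bb[a]__bb   (S,a)→(R,_,-1)
state=R head=0 tape=_b[b]___bb   (R,b)→(Q,a,-1)
state=Q head=-1 tape=_[b]a___bb   (Q,b)→(P,_,-1)
state=P head=-2 tape=[_]_a___bb
The non-blank tape span at halt is a___bb.

a___bb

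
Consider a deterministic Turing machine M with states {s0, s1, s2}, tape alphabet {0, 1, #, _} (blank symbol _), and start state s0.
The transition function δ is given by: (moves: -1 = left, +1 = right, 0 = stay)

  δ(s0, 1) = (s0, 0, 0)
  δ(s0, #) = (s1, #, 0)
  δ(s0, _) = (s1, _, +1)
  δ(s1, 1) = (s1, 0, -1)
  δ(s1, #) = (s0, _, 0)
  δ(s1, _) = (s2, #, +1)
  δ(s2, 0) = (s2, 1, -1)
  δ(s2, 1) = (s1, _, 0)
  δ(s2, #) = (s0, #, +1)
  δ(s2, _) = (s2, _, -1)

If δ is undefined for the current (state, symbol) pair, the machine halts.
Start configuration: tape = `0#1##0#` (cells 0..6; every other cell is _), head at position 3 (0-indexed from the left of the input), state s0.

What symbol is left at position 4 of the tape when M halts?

s0 | 0#1[#]#0#   read # → write #, move 0, go to s1
s1 | 0#1[#]#0#   read # → write _, move 0, go to s0
s0 | 0#1[_]#0#   read _ → write _, move +1, go to s1
s1 | 0#1_[#]0#   read # → write _, move 0, go to s0
s0 | 0#1_[_]0#   read _ → write _, move +1, go to s1
s1 | 0#1__[0]#
Cell 4 holds _ when M halts.

_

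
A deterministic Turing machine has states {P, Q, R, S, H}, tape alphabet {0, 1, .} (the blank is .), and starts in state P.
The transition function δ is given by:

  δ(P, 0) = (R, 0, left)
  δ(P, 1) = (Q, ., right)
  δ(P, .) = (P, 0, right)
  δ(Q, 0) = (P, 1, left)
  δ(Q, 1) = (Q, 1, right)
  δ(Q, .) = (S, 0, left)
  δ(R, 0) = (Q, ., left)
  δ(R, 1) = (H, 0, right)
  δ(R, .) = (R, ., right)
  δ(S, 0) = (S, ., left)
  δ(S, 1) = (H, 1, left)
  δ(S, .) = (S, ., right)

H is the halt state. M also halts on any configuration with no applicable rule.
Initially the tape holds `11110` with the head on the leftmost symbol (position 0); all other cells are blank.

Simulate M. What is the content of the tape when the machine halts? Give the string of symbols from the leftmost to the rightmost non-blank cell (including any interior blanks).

11.10

P | [1]1110.   read 1 → write ., move right, go to Q
Q | .[1]110.   read 1 → write 1, move right, go to Q
Q | .1[1]10.   read 1 → write 1, move right, go to Q
Q | .11[1]0.   read 1 → write 1, move right, go to Q
Q | .111[0].   read 0 → write 1, move left, go to P
P | .11[1]1.   read 1 → write ., move right, go to Q
Q | .11.[1].   read 1 → write 1, move right, go to Q
Q | .11.1[.]   read . → write 0, move left, go to S
S | .11.[1]0   read 1 → write 1, move left, go to H
H | .11[.]10
The non-blank tape span at halt is 11.10.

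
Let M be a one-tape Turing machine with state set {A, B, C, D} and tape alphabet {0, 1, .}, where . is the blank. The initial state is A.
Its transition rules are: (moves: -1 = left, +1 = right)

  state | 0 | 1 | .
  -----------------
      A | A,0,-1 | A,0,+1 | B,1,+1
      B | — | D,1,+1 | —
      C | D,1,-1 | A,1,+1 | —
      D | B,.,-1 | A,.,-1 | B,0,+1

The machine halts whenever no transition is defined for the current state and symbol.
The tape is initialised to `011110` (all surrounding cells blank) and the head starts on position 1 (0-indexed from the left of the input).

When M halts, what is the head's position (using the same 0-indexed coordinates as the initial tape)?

A | .0[1]1110   read 1 → write 0, move +1, go to A
A | .00[1]110   read 1 → write 0, move +1, go to A
A | .000[1]10   read 1 → write 0, move +1, go to A
A | .0000[1]0   read 1 → write 0, move +1, go to A
A | .00000[0]   read 0 → write 0, move -1, go to A
A | .0000[0]0   read 0 → write 0, move -1, go to A
A | .000[0]00   read 0 → write 0, move -1, go to A
A | .00[0]000   read 0 → write 0, move -1, go to A
A | .0[0]0000   read 0 → write 0, move -1, go to A
A | .[0]00000   read 0 → write 0, move -1, go to A
A | [.]000000   read . → write 1, move +1, go to B
B | 1[0]00000
At halt the head is at cell 0.

0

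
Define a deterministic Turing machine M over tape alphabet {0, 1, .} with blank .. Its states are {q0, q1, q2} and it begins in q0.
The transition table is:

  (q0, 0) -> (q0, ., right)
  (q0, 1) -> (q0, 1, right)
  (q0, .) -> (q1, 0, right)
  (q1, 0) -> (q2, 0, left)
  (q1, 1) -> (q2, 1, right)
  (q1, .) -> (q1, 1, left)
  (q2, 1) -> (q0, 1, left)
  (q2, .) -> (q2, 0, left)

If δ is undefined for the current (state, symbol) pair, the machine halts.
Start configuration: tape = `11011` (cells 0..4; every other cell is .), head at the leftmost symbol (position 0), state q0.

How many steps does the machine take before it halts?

state=q0 head=0 tape=[1]1011....   (q0,1)→(q0,1,right)
state=q0 head=1 tape=1[1]011....   (q0,1)→(q0,1,right)
state=q0 head=2 tape=11[0]11....   (q0,0)→(q0,.,right)
state=q0 head=3 tape=11.[1]1....   (q0,1)→(q0,1,right)
state=q0 head=4 tape=11.1[1]....   (q0,1)→(q0,1,right)
state=q0 head=5 tape=11.11[.]...   (q0,.)→(q1,0,right)
state=q1 head=6 tape=11.110[.]..   (q1,.)→(q1,1,left)
state=q1 head=5 tape=11.11[0]1..   (q1,0)→(q2,0,left)
state=q2 head=4 tape=11.1[1]01..   (q2,1)→(q0,1,left)
state=q0 head=3 tape=11.[1]101..   (q0,1)→(q0,1,right)
state=q0 head=4 tape=11.1[1]01..   (q0,1)→(q0,1,right)
state=q0 head=5 tape=11.11[0]1..   (q0,0)→(q0,.,right)
state=q0 head=6 tape=11.11.[1]..   (q0,1)→(q0,1,right)
state=q0 head=7 tape=11.11.1[.].   (q0,.)→(q1,0,right)
state=q1 head=8 tape=11.11.10[.]   (q1,.)→(q1,1,left)
state=q1 head=7 tape=11.11.1[0]1   (q1,0)→(q2,0,left)
state=q2 head=6 tape=11.11.[1]01   (q2,1)→(q0,1,left)
state=q0 head=5 tape=11.11[.]101   (q0,.)→(q1,0,right)
state=q1 head=6 tape=11.110[1]01   (q1,1)→(q2,1,right)
state=q2 head=7 tape=11.1101[0]1
M halts after 19 transitions.

19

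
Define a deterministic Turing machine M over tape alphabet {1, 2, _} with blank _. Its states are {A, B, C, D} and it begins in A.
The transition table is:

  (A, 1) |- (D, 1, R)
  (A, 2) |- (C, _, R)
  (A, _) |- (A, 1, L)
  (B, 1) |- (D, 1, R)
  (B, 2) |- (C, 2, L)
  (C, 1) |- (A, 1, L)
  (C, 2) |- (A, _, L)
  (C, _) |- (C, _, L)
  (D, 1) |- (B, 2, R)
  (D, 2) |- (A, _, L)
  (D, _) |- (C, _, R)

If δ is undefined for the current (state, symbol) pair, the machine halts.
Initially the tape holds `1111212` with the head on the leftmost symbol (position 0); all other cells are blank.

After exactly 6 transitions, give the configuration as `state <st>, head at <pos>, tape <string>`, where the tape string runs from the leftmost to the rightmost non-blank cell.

A | [1]111212   read 1 → write 1, move R, go to D
D | 1[1]11212   read 1 → write 2, move R, go to B
B | 12[1]1212   read 1 → write 1, move R, go to D
D | 121[1]212   read 1 → write 2, move R, go to B
B | 1212[2]12   read 2 → write 2, move L, go to C
C | 121[2]212   read 2 → write _, move L, go to A
A | 12[1]_212
After 6 steps: state A, head at 2, tape 121_212.

state A, head at 2, tape 121_212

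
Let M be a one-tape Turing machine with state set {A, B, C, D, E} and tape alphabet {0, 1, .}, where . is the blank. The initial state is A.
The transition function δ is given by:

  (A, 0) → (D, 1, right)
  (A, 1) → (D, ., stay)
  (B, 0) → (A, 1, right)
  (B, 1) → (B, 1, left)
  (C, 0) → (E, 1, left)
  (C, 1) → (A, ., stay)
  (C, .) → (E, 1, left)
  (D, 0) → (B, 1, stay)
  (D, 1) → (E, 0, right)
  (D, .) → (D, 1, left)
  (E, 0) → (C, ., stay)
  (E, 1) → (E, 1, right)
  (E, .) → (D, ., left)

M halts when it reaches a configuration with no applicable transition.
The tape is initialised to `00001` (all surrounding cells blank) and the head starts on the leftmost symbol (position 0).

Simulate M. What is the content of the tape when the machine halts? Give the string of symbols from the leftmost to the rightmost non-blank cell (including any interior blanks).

state=A head=0 tape=.[0]0001   (A,0)→(D,1,right)
state=D head=1 tape=.1[0]001   (D,0)→(B,1,stay)
state=B head=1 tape=.1[1]001   (B,1)→(B,1,left)
state=B head=0 tape=.[1]1001   (B,1)→(B,1,left)
state=B head=-1 tape=[.]11001
The non-blank tape span at halt is 11001.

11001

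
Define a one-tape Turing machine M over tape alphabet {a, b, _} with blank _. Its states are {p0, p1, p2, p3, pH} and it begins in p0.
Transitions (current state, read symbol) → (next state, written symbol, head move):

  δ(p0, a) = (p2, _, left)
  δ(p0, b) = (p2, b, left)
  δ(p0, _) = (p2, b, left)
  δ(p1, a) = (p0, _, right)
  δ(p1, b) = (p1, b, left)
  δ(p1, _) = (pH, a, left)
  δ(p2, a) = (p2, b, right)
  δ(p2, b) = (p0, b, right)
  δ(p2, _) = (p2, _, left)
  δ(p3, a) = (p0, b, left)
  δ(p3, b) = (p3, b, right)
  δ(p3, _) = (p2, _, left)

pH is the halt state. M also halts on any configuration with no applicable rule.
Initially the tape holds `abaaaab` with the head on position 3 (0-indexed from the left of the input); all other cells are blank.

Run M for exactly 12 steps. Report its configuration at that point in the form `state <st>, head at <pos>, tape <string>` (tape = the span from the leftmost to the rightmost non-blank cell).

state p0, head at 3, tape abbbaab

state=p0 head=3 tape=aba[a]aab   (p0,a)→(p2,_,left)
state=p2 head=2 tape=ab[a]_aab   (p2,a)→(p2,b,right)
state=p2 head=3 tape=abb[_]aab   (p2,_)→(p2,_,left)
state=p2 head=2 tape=ab[b]_aab   (p2,b)→(p0,b,right)
state=p0 head=3 tape=abb[_]aab   (p0,_)→(p2,b,left)
state=p2 head=2 tape=ab[b]baab   (p2,b)→(p0,b,right)
state=p0 head=3 tape=abb[b]aab   (p0,b)→(p2,b,left)
state=p2 head=2 tape=ab[b]baab   (p2,b)→(p0,b,right)
state=p0 head=3 tape=abb[b]aab   (p0,b)→(p2,b,left)
state=p2 head=2 tape=ab[b]baab   (p2,b)→(p0,b,right)
state=p0 head=3 tape=abb[b]aab   (p0,b)→(p2,b,left)
state=p2 head=2 tape=ab[b]baab   (p2,b)→(p0,b,right)
state=p0 head=3 tape=abb[b]aab
After 12 steps: state p0, head at 3, tape abbbaab.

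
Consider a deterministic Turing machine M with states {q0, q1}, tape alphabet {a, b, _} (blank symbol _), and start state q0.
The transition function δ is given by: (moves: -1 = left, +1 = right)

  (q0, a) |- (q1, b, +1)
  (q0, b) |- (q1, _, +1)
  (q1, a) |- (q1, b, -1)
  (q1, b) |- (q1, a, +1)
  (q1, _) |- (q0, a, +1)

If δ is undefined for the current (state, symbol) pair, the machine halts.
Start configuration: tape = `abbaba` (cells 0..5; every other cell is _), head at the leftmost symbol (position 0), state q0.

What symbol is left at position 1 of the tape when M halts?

state=q0 head=0 tape=_[a]bbaba__   (q0,a)→(q1,b,+1)
state=q1 head=1 tape=_b[b]baba__   (q1,b)→(q1,a,+1)
state=q1 head=2 tape=_ba[b]aba__   (q1,b)→(q1,a,+1)
state=q1 head=3 tape=_baa[a]ba__   (q1,a)→(q1,b,-1)
state=q1 head=2 tape=_ba[a]bba__   (q1,a)→(q1,b,-1)
state=q1 head=1 tape=_b[a]bbba__   (q1,a)→(q1,b,-1)
state=q1 head=0 tape=_[b]bbbba__   (q1,b)→(q1,a,+1)
state=q1 head=1 tape=_a[b]bbba__   (q1,b)→(q1,a,+1)
state=q1 head=2 tape=_aa[b]bba__   (q1,b)→(q1,a,+1)
state=q1 head=3 tape=_aaa[b]ba__   (q1,b)→(q1,a,+1)
state=q1 head=4 tape=_aaaa[b]a__   (q1,b)→(q1,a,+1)
state=q1 head=5 tape=_aaaaa[a]__   (q1,a)→(q1,b,-1)
state=q1 head=4 tape=_aaaa[a]b__   (q1,a)→(q1,b,-1)
state=q1 head=3 tape=_aaa[a]bb__   (q1,a)→(q1,b,-1)
state=q1 head=2 tape=_aa[a]bbb__   (q1,a)→(q1,b,-1)
state=q1 head=1 tape=_a[a]bbbb__   (q1,a)→(q1,b,-1)
state=q1 head=0 tape=_[a]bbbbb__   (q1,a)→(q1,b,-1)
state=q1 head=-1 tape=[_]bbbbbb__   (q1,_)→(q0,a,+1)
state=q0 head=0 tape=a[b]bbbbb__   (q0,b)→(q1,_,+1)
state=q1 head=1 tape=a_[b]bbbb__   (q1,b)→(q1,a,+1)
state=q1 head=2 tape=a_a[b]bbb__   (q1,b)→(q1,a,+1)
state=q1 head=3 tape=a_aa[b]bb__   (q1,b)→(q1,a,+1)
state=q1 head=4 tape=a_aaa[b]b__   (q1,b)→(q1,a,+1)
state=q1 head=5 tape=a_aaaa[b]__   (q1,b)→(q1,a,+1)
state=q1 head=6 tape=a_aaaaa[_]_   (q1,_)→(q0,a,+1)
state=q0 head=7 tape=a_aaaaaa[_]
Cell 1 holds a when M halts.

a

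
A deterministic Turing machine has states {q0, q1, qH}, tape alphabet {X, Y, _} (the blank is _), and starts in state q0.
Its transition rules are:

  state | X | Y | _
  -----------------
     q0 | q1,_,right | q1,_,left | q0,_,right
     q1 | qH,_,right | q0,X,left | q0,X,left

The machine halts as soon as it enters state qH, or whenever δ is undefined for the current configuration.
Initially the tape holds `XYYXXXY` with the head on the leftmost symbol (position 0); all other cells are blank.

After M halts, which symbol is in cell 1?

_

state=q0 head=0 tape=[X]YYXXXY   (q0,X)→(q1,_,right)
state=q1 head=1 tape=_[Y]YXXXY   (q1,Y)→(q0,X,left)
state=q0 head=0 tape=[_]XYXXXY   (q0,_)→(q0,_,right)
state=q0 head=1 tape=_[X]YXXXY   (q0,X)→(q1,_,right)
state=q1 head=2 tape=__[Y]XXXY   (q1,Y)→(q0,X,left)
state=q0 head=1 tape=_[_]XXXXY   (q0,_)→(q0,_,right)
state=q0 head=2 tape=__[X]XXXY   (q0,X)→(q1,_,right)
state=q1 head=3 tape=___[X]XXY   (q1,X)→(qH,_,right)
state=qH head=4 tape=____[X]XY
Cell 1 holds _ when M halts.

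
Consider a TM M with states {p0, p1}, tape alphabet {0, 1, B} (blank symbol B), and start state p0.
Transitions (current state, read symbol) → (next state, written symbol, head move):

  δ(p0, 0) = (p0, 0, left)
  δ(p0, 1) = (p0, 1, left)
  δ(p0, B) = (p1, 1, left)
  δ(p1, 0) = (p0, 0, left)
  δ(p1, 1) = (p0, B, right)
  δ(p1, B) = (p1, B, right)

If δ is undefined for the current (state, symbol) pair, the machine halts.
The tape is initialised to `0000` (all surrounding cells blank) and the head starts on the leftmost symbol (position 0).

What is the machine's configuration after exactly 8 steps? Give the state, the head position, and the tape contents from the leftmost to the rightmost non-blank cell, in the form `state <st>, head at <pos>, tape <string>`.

state p0, head at 0, tape 0000

state=p0 head=0 tape=BB[0]000   (p0,0)→(p0,0,left)
state=p0 head=-1 tape=B[B]0000   (p0,B)→(p1,1,left)
state=p1 head=-2 tape=[B]10000   (p1,B)→(p1,B,right)
state=p1 head=-1 tape=B[1]0000   (p1,1)→(p0,B,right)
state=p0 head=0 tape=BB[0]000   (p0,0)→(p0,0,left)
state=p0 head=-1 tape=B[B]0000   (p0,B)→(p1,1,left)
state=p1 head=-2 tape=[B]10000   (p1,B)→(p1,B,right)
state=p1 head=-1 tape=B[1]0000   (p1,1)→(p0,B,right)
state=p0 head=0 tape=BB[0]000
After 8 steps: state p0, head at 0, tape 0000.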